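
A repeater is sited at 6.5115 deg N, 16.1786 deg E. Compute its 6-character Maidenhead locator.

JJ86cm

Offset from 180°W / 90°S: lon 196.1786°, lat 96.5115°.
Field (20°×10°, letters A–R): lon ⌊196.1786/20⌋ = 9 → J; lat ⌊96.5115/10⌋ = 9 → J.
Square (2°×1°, digits 0–9): lon ⌊16.1786/2⌋ = 8; lat ⌊6.5115/1⌋ = 6.
Subsquare (5′×2.5′, letters a–x): lon ⌊0.1786/0.0833333⌋ = 2 → c; lat ⌊0.5115/0.0416667⌋ = 12 → m.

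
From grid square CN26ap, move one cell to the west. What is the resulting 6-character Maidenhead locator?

Longitude subsquare a = 0; −1 → -1, wraps to 23 = x, carry into square.
Longitude square 2; −1 → 1.
The latitude characters are unchanged.

CN16xp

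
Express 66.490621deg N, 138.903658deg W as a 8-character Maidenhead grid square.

CP06nl17

Add 180° to longitude and 90° to latitude: 41.09634, 156.49062.
Field: 41.09634/20 → 2 → C, 156.49062/10 → 15 → P; chars CP.
Square: 1.09634/2 → 0, 6.49062/1 → 6; chars 06.
Subsquare: 1.09634/0.0833333 → 13 → n, 0.49062/0.0416667 → 11 → l; chars nl.
Extended square: 0.01301/0.00833333 → 1, 0.03229/0.00416667 → 7; chars 17.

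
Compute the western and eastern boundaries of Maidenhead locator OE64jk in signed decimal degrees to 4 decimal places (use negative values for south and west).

112.7500, 112.8333

Field O=14, E=4: +14·20° lon, +4·10° lat → SW at lon 100°, lat -50°.
Square 6, 4: +6·2° lon, +4·1° lat → SW at lon 112°, lat -46°.
Subsquare j=9, k=10: +9·0.0833333° lon, +10·0.0416667° lat → SW at lon 112.75°, lat -45.5833°.
Cell spans 0.0833333° lon × 0.0416667° lat.
west 112.7500, east 112.8333.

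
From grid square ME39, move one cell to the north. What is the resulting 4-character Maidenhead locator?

Latitude square 9; +1 → 10, wraps to 0, carry into field.
Latitude field E = 4; +1 → 5 = F.
The longitude characters are unchanged.

MF30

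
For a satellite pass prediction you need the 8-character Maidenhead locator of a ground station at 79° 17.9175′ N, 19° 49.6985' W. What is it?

IQ09ch01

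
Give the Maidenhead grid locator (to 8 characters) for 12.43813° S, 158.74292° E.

Add 180° to longitude and 90° to latitude: 338.74292, 77.56187.
Field: 338.74292/20 → 16 → Q, 77.56187/10 → 7 → H; chars QH.
Square: 18.74292/2 → 9, 7.56187/1 → 7; chars 97.
Subsquare: 0.74292/0.0833333 → 8 → i, 0.56187/0.0416667 → 13 → n; chars in.
Extended square: 0.07625/0.00833333 → 9, 0.02020/0.00416667 → 4; chars 94.

QH97in94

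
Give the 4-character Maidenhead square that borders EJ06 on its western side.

DJ96

Longitude square 0; −1 → -1, wraps to 9, carry into field.
Longitude field E = 4; −1 → 3 = D.
The latitude characters are unchanged.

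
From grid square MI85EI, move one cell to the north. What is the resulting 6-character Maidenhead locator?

MI85ej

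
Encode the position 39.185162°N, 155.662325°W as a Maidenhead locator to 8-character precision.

BM29ee04

Add 180° to longitude and 90° to latitude: 24.33767, 129.18516.
Field: 24.33767/20 → 1 → B, 129.18516/10 → 12 → M; chars BM.
Square: 4.33767/2 → 2, 9.18516/1 → 9; chars 29.
Subsquare: 0.33767/0.0833333 → 4 → e, 0.18516/0.0416667 → 4 → e; chars ee.
Extended square: 0.00434/0.00833333 → 0, 0.01850/0.00416667 → 4; chars 04.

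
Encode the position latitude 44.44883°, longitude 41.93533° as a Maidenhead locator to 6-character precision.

LN04xk

Add 180° to longitude and 90° to latitude: 221.9353, 134.4488.
Field: 221.9353/20 → 11 → L, 134.4488/10 → 13 → N; chars LN.
Square: 1.9353/2 → 0, 4.4488/1 → 4; chars 04.
Subsquare: 1.9353/0.0833333 → 23 → x, 0.4488/0.0416667 → 10 → k; chars xk.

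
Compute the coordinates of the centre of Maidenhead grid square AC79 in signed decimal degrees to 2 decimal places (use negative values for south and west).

-60.50, -165.00

Field A=0, C=2: +0·20° lon, +2·10° lat → SW at lon -180°, lat -70°.
Square 7, 9: +7·2° lon, +9·1° lat → SW at lon -166°, lat -61°.
Cell spans 2° lon × 1° lat. Centre is SW corner plus half of each.
latitude -60.50, longitude -165.00.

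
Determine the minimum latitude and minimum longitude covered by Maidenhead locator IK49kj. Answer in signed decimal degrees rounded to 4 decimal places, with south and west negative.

19.3750, -11.1667

Field I=8, K=10: +8·20° lon, +10·10° lat → SW at lon -20°, lat 10°.
Square 4, 9: +4·2° lon, +9·1° lat → SW at lon -12°, lat 19°.
Subsquare k=10, j=9: +10·0.0833333° lon, +9·0.0416667° lat → SW at lon -11.1667°, lat 19.375°.
latitude 19.3750, longitude -11.1667.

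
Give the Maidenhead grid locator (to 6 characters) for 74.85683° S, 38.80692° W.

HB05od

Add 180° to longitude and 90° to latitude: 141.1931, 15.1432.
Field (20°×10°, letters A–R): lon ⌊141.1931/20⌋ = 7 → H; lat ⌊15.1432/10⌋ = 1 → B.
Square (2°×1°, digits 0–9): lon ⌊1.1931/2⌋ = 0; lat ⌊5.1432/1⌋ = 5.
Subsquare (5′×2.5′, letters a–x): lon ⌊1.1931/0.0833333⌋ = 14 → o; lat ⌊0.1432/0.0416667⌋ = 3 → d.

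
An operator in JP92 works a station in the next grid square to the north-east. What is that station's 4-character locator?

Longitude square 9; +1 → 10, wraps to 0, carry into field.
Longitude field J = 9; +1 → 10 = K.
Latitude square 2; +1 → 3.

KP03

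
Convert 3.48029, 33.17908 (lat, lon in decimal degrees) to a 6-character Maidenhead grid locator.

KJ63ol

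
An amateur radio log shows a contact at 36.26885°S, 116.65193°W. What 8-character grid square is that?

DF13qr15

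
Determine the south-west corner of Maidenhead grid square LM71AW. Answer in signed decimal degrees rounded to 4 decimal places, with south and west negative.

Field L=11, M=12: +11·20° lon, +12·10° lat → SW at lon 40°, lat 30°.
Square 7, 1: +7·2° lon, +1·1° lat → SW at lon 54°, lat 31°.
Subsquare a=0, w=22: +0·0.0833333° lon, +22·0.0416667° lat → SW at lon 54°, lat 31.9167°.
latitude 31.9167, longitude 54.0000.

31.9167, 54.0000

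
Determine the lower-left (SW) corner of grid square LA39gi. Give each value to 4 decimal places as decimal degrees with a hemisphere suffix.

80.6667° S, 46.5000° E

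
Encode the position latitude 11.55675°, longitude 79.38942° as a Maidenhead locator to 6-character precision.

MK91qn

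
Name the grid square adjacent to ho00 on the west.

Longitude square 0; −1 → -1, wraps to 9, carry into field.
Longitude field H = 7; −1 → 6 = G.
The latitude characters are unchanged.

GO90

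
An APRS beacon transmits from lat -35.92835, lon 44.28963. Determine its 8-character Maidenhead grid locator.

LF24db47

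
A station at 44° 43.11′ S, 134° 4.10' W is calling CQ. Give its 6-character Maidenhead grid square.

CE25xg

Add 180° to longitude and 90° to latitude: 45.9317, 45.2815.
Field: lon ⌊45.9317/20⌋ = 2 → C; lat ⌊45.2815/10⌋ = 4 → E.
Square: lon ⌊5.9317/2⌋ = 2; lat ⌊5.2815/1⌋ = 5.
Subsquare: lon ⌊1.9317/0.0833333⌋ = 23 → x; lat ⌊0.2815/0.0416667⌋ = 6 → g.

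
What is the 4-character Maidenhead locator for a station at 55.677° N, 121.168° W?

Shift to the Maidenhead origin (180°W, 90°S): lon 58.83, lat 145.68.
Field: 58.83/20 → 2 → C, 145.68/10 → 14 → O; chars CO.
Square: 18.83/2 → 9, 5.68/1 → 5; chars 95.

CO95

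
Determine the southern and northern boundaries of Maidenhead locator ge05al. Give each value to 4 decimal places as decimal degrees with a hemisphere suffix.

Field G=6, E=4: +6·20° lon, +4·10° lat → SW at lon -60°, lat -50°.
Square 0, 5: +0·2° lon, +5·1° lat → SW at lon -60°, lat -45°.
Subsquare a=0, l=11: +0·0.0833333° lon, +11·0.0416667° lat → SW at lon -60°, lat -44.5417°.
Cell spans 0.0833333° lon × 0.0416667° lat.
south 44.5417° S, north 44.5000° S.

44.5417° S, 44.5000° S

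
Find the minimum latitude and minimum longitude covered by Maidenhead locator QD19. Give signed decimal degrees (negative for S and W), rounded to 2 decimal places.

Field Q=16, D=3: +16·20° lon, +3·10° lat → SW at lon 140°, lat -60°.
Square 1, 9: +1·2° lon, +9·1° lat → SW at lon 142°, lat -51°.
latitude -51.00, longitude 142.00.

-51.00, 142.00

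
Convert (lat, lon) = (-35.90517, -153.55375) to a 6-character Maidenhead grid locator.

Add 180° to longitude and 90° to latitude: 26.4462, 54.0948.
Field: 26.4462/20 → 1 → B, 54.0948/10 → 5 → F; chars BF.
Square: 6.4462/2 → 3, 4.0948/1 → 4; chars 34.
Subsquare: 0.4462/0.0833333 → 5 → f, 0.0948/0.0416667 → 2 → c; chars fc.

BF34fc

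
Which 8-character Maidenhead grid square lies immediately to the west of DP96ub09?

Longitude extended square 0; −1 → -1, wraps to 9, carry into subsquare.
Longitude subsquare u = 20; −1 → 19 = t.
The latitude characters are unchanged.

DP96tb99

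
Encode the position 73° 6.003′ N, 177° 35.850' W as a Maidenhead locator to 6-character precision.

Shift to the Maidenhead origin (180°W, 90°S): lon 2.4025, lat 163.1001.
Field: 2.4025/20 → 0 → A, 163.1001/10 → 16 → Q; chars AQ.
Square: 2.4025/2 → 1, 3.1001/1 → 3; chars 13.
Subsquare: 0.4025/0.0833333 → 4 → e, 0.1001/0.0416667 → 2 → c; chars ec.

AQ13ec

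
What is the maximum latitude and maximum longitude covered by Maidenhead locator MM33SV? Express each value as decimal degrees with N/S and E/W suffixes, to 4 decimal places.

Field M=12, M=12: +12·20° lon, +12·10° lat → SW at lon 60°, lat 30°.
Square 3, 3: +3·2° lon, +3·1° lat → SW at lon 66°, lat 33°.
Subsquare s=18, v=21: +18·0.0833333° lon, +21·0.0416667° lat → SW at lon 67.5°, lat 33.875°.
Cell spans 0.0833333° lon × 0.0416667° lat. NE corner is SW corner plus one full cell.
latitude 33.9167° N, longitude 67.5833° E.

33.9167° N, 67.5833° E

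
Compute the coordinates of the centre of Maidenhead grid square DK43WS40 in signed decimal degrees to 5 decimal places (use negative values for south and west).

Field D=3, K=10: +3·20° lon, +10·10° lat → SW at lon -120°, lat 10°.
Square 4, 3: +4·2° lon, +3·1° lat → SW at lon -112°, lat 13°.
Subsquare w=22, s=18: +22·0.0833333° lon, +18·0.0416667° lat → SW at lon -110.167°, lat 13.75°.
Extended square 4, 0: +4·0.00833333° lon, +0·0.00416667° lat → SW at lon -110.133°, lat 13.75°.
Cell spans 0.00833333° lon × 0.00416667° lat. Centre is SW corner plus half of each.
latitude 13.75208, longitude -110.12917.

13.75208, -110.12917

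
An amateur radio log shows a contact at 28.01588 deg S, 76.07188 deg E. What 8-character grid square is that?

MG81ax86

Offset from 180°W / 90°S: lon 256.07188°, lat 61.98412°.
Field: lon ⌊256.07188/20⌋ = 12 → M; lat ⌊61.98412/10⌋ = 6 → G.
Square: lon ⌊16.07188/2⌋ = 8; lat ⌊1.98412/1⌋ = 1.
Subsquare: lon ⌊0.07188/0.0833333⌋ = 0 → a; lat ⌊0.98412/0.0416667⌋ = 23 → x.
Extended square: lon ⌊0.07188/0.00833333⌋ = 8; lat ⌊0.02579/0.00416667⌋ = 6.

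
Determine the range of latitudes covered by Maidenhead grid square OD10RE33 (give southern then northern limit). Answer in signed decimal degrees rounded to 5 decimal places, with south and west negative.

-59.82083, -59.81667

Field O=14, D=3: +14·20° lon, +3·10° lat → SW at lon 100°, lat -60°.
Square 1, 0: +1·2° lon, +0·1° lat → SW at lon 102°, lat -60°.
Subsquare r=17, e=4: +17·0.0833333° lon, +4·0.0416667° lat → SW at lon 103.417°, lat -59.8333°.
Extended square 3, 3: +3·0.00833333° lon, +3·0.00416667° lat → SW at lon 103.442°, lat -59.8208°.
Cell spans 0.00833333° lon × 0.00416667° lat.
south -59.82083, north -59.81667.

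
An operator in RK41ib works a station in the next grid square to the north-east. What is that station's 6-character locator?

Longitude subsquare i = 8; +1 → 9 = j.
Latitude subsquare b = 1; +1 → 2 = c.

RK41jc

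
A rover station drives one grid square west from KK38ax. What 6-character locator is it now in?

KK28xx

Longitude subsquare a = 0; −1 → -1, wraps to 23 = x, carry into square.
Longitude square 3; −1 → 2.
The latitude characters are unchanged.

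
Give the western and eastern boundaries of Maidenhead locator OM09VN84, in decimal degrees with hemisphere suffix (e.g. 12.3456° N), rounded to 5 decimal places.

Field O=14, M=12: +14·20° lon, +12·10° lat → SW at lon 100°, lat 30°.
Square 0, 9: +0·2° lon, +9·1° lat → SW at lon 100°, lat 39°.
Subsquare v=21, n=13: +21·0.0833333° lon, +13·0.0416667° lat → SW at lon 101.75°, lat 39.5417°.
Extended square 8, 4: +8·0.00833333° lon, +4·0.00416667° lat → SW at lon 101.817°, lat 39.5583°.
Cell spans 0.00833333° lon × 0.00416667° lat.
west 101.81667° E, east 101.82500° E.

101.81667° E, 101.82500° E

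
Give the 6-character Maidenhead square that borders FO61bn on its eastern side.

FO61cn

Longitude subsquare b = 1; +1 → 2 = c.
The latitude characters are unchanged.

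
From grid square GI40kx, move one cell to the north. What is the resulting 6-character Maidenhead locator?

GI41ka

Latitude subsquare x = 23; +1 → 24, wraps to 0 = a, carry into square.
Latitude square 0; +1 → 1.
The longitude characters are unchanged.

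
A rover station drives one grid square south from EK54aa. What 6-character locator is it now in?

EK53ax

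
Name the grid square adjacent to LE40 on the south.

LD49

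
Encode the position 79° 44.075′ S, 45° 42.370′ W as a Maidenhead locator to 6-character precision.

GB70dg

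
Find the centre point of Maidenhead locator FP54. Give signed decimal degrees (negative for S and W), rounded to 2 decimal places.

64.50, -69.00

Field F=5, P=15: +5·20° lon, +15·10° lat → SW at lon -80°, lat 60°.
Square 5, 4: +5·2° lon, +4·1° lat → SW at lon -70°, lat 64°.
Cell spans 2° lon × 1° lat. Centre is SW corner plus half of each.
latitude 64.50, longitude -69.00.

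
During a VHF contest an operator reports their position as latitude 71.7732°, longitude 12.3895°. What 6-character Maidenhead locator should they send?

Add 180° to longitude and 90° to latitude: 192.3895, 161.7732.
Field (20°×10°, letters A–R): lon ⌊192.3895/20⌋ = 9 → J; lat ⌊161.7732/10⌋ = 16 → Q.
Square (2°×1°, digits 0–9): lon ⌊12.3895/2⌋ = 6; lat ⌊1.7732/1⌋ = 1.
Subsquare (5′×2.5′, letters a–x): lon ⌊0.3895/0.0833333⌋ = 4 → e; lat ⌊0.7732/0.0416667⌋ = 18 → s.

JQ61es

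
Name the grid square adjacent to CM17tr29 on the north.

Latitude extended square 9; +1 → 10, wraps to 0, carry into subsquare.
Latitude subsquare r = 17; +1 → 18 = s.
The longitude characters are unchanged.

CM17ts20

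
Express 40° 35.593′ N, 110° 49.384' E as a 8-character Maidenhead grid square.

ON50jo82

Offset from 180°W / 90°S: lon 290.82307°, lat 130.59322°.
Field: lon ⌊290.82307/20⌋ = 14 → O; lat ⌊130.59322/10⌋ = 13 → N.
Square: lon ⌊10.82307/2⌋ = 5; lat ⌊0.59322/1⌋ = 0.
Subsquare: lon ⌊0.82307/0.0833333⌋ = 9 → j; lat ⌊0.59322/0.0416667⌋ = 14 → o.
Extended square: lon ⌊0.07307/0.00833333⌋ = 8; lat ⌊0.00988/0.00416667⌋ = 2.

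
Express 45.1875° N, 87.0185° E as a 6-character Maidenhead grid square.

NN35me

Shift to the Maidenhead origin (180°W, 90°S): lon 267.0185, lat 135.1875.
Field (20°×10°, letters A–R): lon ⌊267.0185/20⌋ = 13 → N; lat ⌊135.1875/10⌋ = 13 → N.
Square (2°×1°, digits 0–9): lon ⌊7.0185/2⌋ = 3; lat ⌊5.1875/1⌋ = 5.
Subsquare (5′×2.5′, letters a–x): lon ⌊1.0185/0.0833333⌋ = 12 → m; lat ⌊0.1875/0.0416667⌋ = 4 → e.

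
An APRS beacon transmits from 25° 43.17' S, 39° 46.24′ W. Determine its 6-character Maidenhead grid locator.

Shift to the Maidenhead origin (180°W, 90°S): lon 140.2293, lat 64.2805.
Field: 140.2293/20 → 7 → H, 64.2805/10 → 6 → G; chars HG.
Square: 0.2293/2 → 0, 4.2805/1 → 4; chars 04.
Subsquare: 0.2293/0.0833333 → 2 → c, 0.2805/0.0416667 → 6 → g; chars cg.

HG04cg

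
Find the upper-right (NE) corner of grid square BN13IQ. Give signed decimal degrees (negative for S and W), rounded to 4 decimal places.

Field B=1, N=13: +1·20° lon, +13·10° lat → SW at lon -160°, lat 40°.
Square 1, 3: +1·2° lon, +3·1° lat → SW at lon -158°, lat 43°.
Subsquare i=8, q=16: +8·0.0833333° lon, +16·0.0416667° lat → SW at lon -157.333°, lat 43.6667°.
Cell spans 0.0833333° lon × 0.0416667° lat. NE corner is SW corner plus one full cell.
latitude 43.7083, longitude -157.2500.

43.7083, -157.2500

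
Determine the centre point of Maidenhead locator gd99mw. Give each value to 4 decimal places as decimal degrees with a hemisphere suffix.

50.0625° S, 40.9583° W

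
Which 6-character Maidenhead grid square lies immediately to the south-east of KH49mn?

KH49nm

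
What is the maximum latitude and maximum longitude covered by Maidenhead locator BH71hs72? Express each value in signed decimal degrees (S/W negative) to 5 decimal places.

Field B=1, H=7: +1·20° lon, +7·10° lat → SW at lon -160°, lat -20°.
Square 7, 1: +7·2° lon, +1·1° lat → SW at lon -146°, lat -19°.
Subsquare h=7, s=18: +7·0.0833333° lon, +18·0.0416667° lat → SW at lon -145.417°, lat -18.25°.
Extended square 7, 2: +7·0.00833333° lon, +2·0.00416667° lat → SW at lon -145.358°, lat -18.2417°.
Cell spans 0.00833333° lon × 0.00416667° lat. NE corner is SW corner plus one full cell.
latitude -18.23750, longitude -145.35000.

-18.23750, -145.35000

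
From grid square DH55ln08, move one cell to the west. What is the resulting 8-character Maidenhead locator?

DH55kn98

Longitude extended square 0; −1 → -1, wraps to 9, carry into subsquare.
Longitude subsquare l = 11; −1 → 10 = k.
The latitude characters are unchanged.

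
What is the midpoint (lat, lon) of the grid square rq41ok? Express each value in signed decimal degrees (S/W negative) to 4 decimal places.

71.4375, 169.2083

Field R=17, Q=16: +17·20° lon, +16·10° lat → SW at lon 160°, lat 70°.
Square 4, 1: +4·2° lon, +1·1° lat → SW at lon 168°, lat 71°.
Subsquare o=14, k=10: +14·0.0833333° lon, +10·0.0416667° lat → SW at lon 169.167°, lat 71.4167°.
Cell spans 0.0833333° lon × 0.0416667° lat. Centre is SW corner plus half of each.
latitude 71.4375, longitude 169.2083.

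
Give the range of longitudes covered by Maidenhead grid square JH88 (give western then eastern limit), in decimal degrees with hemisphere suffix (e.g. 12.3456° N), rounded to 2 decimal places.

16.00° E, 18.00° E

Field J=9, H=7: +9·20° lon, +7·10° lat → SW at lon 0°, lat -20°.
Square 8, 8: +8·2° lon, +8·1° lat → SW at lon 16°, lat -12°.
Cell spans 2° lon × 1° lat.
west 16.00° E, east 18.00° E.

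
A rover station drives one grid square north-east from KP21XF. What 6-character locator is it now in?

Longitude subsquare x = 23; +1 → 24, wraps to 0 = a, carry into square.
Longitude square 2; +1 → 3.
Latitude subsquare f = 5; +1 → 6 = g.

KP31ag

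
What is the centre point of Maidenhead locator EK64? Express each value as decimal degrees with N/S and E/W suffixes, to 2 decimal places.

14.50° N, 87.00° W

Field E=4, K=10: +4·20° lon, +10·10° lat → SW at lon -100°, lat 10°.
Square 6, 4: +6·2° lon, +4·1° lat → SW at lon -88°, lat 14°.
Cell spans 2° lon × 1° lat. Centre is SW corner plus half of each.
latitude 14.50° N, longitude 87.00° W.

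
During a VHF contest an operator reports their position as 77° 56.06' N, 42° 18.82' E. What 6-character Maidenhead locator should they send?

LQ17dw

Offset from 180°W / 90°S: lon 222.3137°, lat 167.9343°.
Field: 222.3137/20 → 11 → L, 167.9343/10 → 16 → Q; chars LQ.
Square: 2.3137/2 → 1, 7.9343/1 → 7; chars 17.
Subsquare: 0.3137/0.0833333 → 3 → d, 0.9343/0.0416667 → 22 → w; chars dw.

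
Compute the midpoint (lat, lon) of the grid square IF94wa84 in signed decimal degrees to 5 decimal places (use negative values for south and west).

-35.98125, -0.09583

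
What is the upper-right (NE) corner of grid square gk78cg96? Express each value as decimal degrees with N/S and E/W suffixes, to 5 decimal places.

Field G=6, K=10: +6·20° lon, +10·10° lat → SW at lon -60°, lat 10°.
Square 7, 8: +7·2° lon, +8·1° lat → SW at lon -46°, lat 18°.
Subsquare c=2, g=6: +2·0.0833333° lon, +6·0.0416667° lat → SW at lon -45.8333°, lat 18.25°.
Extended square 9, 6: +9·0.00833333° lon, +6·0.00416667° lat → SW at lon -45.7583°, lat 18.275°.
Cell spans 0.00833333° lon × 0.00416667° lat. NE corner is SW corner plus one full cell.
latitude 18.27917° N, longitude 45.75000° W.

18.27917° N, 45.75000° W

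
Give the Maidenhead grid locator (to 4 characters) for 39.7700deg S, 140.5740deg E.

Add 180° to longitude and 90° to latitude: 320.57, 50.23.
Field: 320.57/20 → 16 → Q, 50.23/10 → 5 → F; chars QF.
Square: 0.57/2 → 0, 0.23/1 → 0; chars 00.

QF00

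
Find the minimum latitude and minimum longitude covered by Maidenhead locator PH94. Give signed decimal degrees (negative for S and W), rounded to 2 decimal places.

-16.00, 138.00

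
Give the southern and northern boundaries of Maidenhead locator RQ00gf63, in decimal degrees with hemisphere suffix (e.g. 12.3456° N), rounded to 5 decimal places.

70.22083° N, 70.22500° N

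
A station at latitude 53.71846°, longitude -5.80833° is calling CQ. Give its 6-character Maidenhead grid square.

Shift to the Maidenhead origin (180°W, 90°S): lon 174.1917, lat 143.7185.
Field: 174.1917/20 → 8 → I, 143.7185/10 → 14 → O; chars IO.
Square: 14.1917/2 → 7, 3.7185/1 → 3; chars 73.
Subsquare: 0.1917/0.0833333 → 2 → c, 0.7185/0.0416667 → 17 → r; chars cr.

IO73cr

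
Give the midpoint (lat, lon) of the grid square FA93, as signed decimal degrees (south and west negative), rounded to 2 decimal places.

-86.50, -61.00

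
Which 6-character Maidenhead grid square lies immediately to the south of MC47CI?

Latitude subsquare i = 8; −1 → 7 = h.
The longitude characters are unchanged.

MC47ch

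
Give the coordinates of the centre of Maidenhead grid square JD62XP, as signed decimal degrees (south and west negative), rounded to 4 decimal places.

Field J=9, D=3: +9·20° lon, +3·10° lat → SW at lon 0°, lat -60°.
Square 6, 2: +6·2° lon, +2·1° lat → SW at lon 12°, lat -58°.
Subsquare x=23, p=15: +23·0.0833333° lon, +15·0.0416667° lat → SW at lon 13.9167°, lat -57.375°.
Cell spans 0.0833333° lon × 0.0416667° lat. Centre is SW corner plus half of each.
latitude -57.3542, longitude 13.9583.

-57.3542, 13.9583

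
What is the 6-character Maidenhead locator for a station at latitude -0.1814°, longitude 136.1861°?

PI89ct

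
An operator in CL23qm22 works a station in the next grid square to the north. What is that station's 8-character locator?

CL23qm23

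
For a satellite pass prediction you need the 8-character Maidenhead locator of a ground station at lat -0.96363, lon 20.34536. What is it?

Offset from 180°W / 90°S: lon 200.34536°, lat 89.03637°.
Field: lon ⌊200.34536/20⌋ = 10 → K; lat ⌊89.03637/10⌋ = 8 → I.
Square: lon ⌊0.34536/2⌋ = 0; lat ⌊9.03637/1⌋ = 9.
Subsquare: lon ⌊0.34536/0.0833333⌋ = 4 → e; lat ⌊0.03637/0.0416667⌋ = 0 → a.
Extended square: lon ⌊0.01203/0.00833333⌋ = 1; lat ⌊0.03637/0.00416667⌋ = 8.

KI09ea18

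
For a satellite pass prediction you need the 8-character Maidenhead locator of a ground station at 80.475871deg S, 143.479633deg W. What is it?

BA89gm25

Add 180° to longitude and 90° to latitude: 36.52037, 9.52413.
Field: lon ⌊36.52037/20⌋ = 1 → B; lat ⌊9.52413/10⌋ = 0 → A.
Square: lon ⌊16.52037/2⌋ = 8; lat ⌊9.52413/1⌋ = 9.
Subsquare: lon ⌊0.52037/0.0833333⌋ = 6 → g; lat ⌊0.52413/0.0416667⌋ = 12 → m.
Extended square: lon ⌊0.02037/0.00833333⌋ = 2; lat ⌊0.02413/0.00416667⌋ = 5.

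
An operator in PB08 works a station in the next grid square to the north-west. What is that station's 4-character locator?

OB99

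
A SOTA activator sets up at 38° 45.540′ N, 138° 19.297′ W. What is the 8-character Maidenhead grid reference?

Add 180° to longitude and 90° to latitude: 41.67838, 128.75900.
Field: lon ⌊41.67838/20⌋ = 2 → C; lat ⌊128.75900/10⌋ = 12 → M.
Square: lon ⌊1.67838/2⌋ = 0; lat ⌊8.75900/1⌋ = 8.
Subsquare: lon ⌊1.67838/0.0833333⌋ = 20 → u; lat ⌊0.75900/0.0416667⌋ = 18 → s.
Extended square: lon ⌊0.01172/0.00833333⌋ = 1; lat ⌊0.00900/0.00416667⌋ = 2.

CM08us12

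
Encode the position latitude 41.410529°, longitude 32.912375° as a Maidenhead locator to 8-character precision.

Offset from 180°W / 90°S: lon 212.91237°, lat 131.41053°.
Field: lon ⌊212.91237/20⌋ = 10 → K; lat ⌊131.41053/10⌋ = 13 → N.
Square: lon ⌊12.91237/2⌋ = 6; lat ⌊1.41053/1⌋ = 1.
Subsquare: lon ⌊0.91237/0.0833333⌋ = 10 → k; lat ⌊0.41053/0.0416667⌋ = 9 → j.
Extended square: lon ⌊0.07904/0.00833333⌋ = 9; lat ⌊0.03553/0.00416667⌋ = 8.

KN61kj98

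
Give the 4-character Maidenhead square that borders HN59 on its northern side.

Latitude square 9; +1 → 10, wraps to 0, carry into field.
Latitude field N = 13; +1 → 14 = O.
The longitude characters are unchanged.

HO50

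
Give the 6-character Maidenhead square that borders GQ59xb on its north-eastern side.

Longitude subsquare x = 23; +1 → 24, wraps to 0 = a, carry into square.
Longitude square 5; +1 → 6.
Latitude subsquare b = 1; +1 → 2 = c.

GQ69ac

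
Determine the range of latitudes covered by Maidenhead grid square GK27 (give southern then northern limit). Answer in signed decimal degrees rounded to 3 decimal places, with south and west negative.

Field G=6, K=10: +6·20° lon, +10·10° lat → SW at lon -60°, lat 10°.
Square 2, 7: +2·2° lon, +7·1° lat → SW at lon -56°, lat 17°.
Cell spans 2° lon × 1° lat.
south 17.000, north 18.000.

17.000, 18.000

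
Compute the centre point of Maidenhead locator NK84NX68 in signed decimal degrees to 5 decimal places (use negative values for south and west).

Field N=13, K=10: +13·20° lon, +10·10° lat → SW at lon 80°, lat 10°.
Square 8, 4: +8·2° lon, +4·1° lat → SW at lon 96°, lat 14°.
Subsquare n=13, x=23: +13·0.0833333° lon, +23·0.0416667° lat → SW at lon 97.0833°, lat 14.9583°.
Extended square 6, 8: +6·0.00833333° lon, +8·0.00416667° lat → SW at lon 97.1333°, lat 14.9917°.
Cell spans 0.00833333° lon × 0.00416667° lat. Centre is SW corner plus half of each.
latitude 14.99375, longitude 97.13750.

14.99375, 97.13750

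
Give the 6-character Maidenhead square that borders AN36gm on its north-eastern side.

AN36hn

Longitude subsquare g = 6; +1 → 7 = h.
Latitude subsquare m = 12; +1 → 13 = n.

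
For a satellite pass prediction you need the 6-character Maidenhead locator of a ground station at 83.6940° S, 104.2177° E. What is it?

OA26ch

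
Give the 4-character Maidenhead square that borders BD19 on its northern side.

Latitude square 9; +1 → 10, wraps to 0, carry into field.
Latitude field D = 3; +1 → 4 = E.
The longitude characters are unchanged.

BE10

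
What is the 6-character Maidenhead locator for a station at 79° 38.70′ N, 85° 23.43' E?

NQ29qp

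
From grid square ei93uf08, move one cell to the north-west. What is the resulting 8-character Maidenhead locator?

Longitude extended square 0; −1 → -1, wraps to 9, carry into subsquare.
Longitude subsquare u = 20; −1 → 19 = t.
Latitude extended square 8; +1 → 9.

EI93tf99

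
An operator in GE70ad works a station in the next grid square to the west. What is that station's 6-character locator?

Longitude subsquare a = 0; −1 → -1, wraps to 23 = x, carry into square.
Longitude square 7; −1 → 6.
The latitude characters are unchanged.

GE60xd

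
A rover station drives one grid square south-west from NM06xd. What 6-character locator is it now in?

Longitude subsquare x = 23; −1 → 22 = w.
Latitude subsquare d = 3; −1 → 2 = c.

NM06wc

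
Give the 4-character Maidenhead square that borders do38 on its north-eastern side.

DO49

Longitude square 3; +1 → 4.
Latitude square 8; +1 → 9.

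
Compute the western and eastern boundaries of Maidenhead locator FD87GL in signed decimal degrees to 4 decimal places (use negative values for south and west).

-63.5000, -63.4167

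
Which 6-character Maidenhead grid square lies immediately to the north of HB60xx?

Latitude subsquare x = 23; +1 → 24, wraps to 0 = a, carry into square.
Latitude square 0; +1 → 1.
The longitude characters are unchanged.

HB61xa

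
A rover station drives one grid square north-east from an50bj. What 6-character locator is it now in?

AN50ck

Longitude subsquare b = 1; +1 → 2 = c.
Latitude subsquare j = 9; +1 → 10 = k.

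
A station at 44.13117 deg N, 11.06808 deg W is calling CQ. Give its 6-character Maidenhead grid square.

IN44ld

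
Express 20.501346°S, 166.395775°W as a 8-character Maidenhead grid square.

Add 180° to longitude and 90° to latitude: 13.60423, 69.49865.
Field: lon ⌊13.60423/20⌋ = 0 → A; lat ⌊69.49865/10⌋ = 6 → G.
Square: lon ⌊13.60423/2⌋ = 6; lat ⌊9.49865/1⌋ = 9.
Subsquare: lon ⌊1.60423/0.0833333⌋ = 19 → t; lat ⌊0.49865/0.0416667⌋ = 11 → l.
Extended square: lon ⌊0.02089/0.00833333⌋ = 2; lat ⌊0.04032/0.00416667⌋ = 9.

AG69tl29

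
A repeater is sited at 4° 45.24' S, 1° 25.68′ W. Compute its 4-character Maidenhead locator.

II95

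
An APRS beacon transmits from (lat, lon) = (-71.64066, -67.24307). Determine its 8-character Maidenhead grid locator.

Add 180° to longitude and 90° to latitude: 112.75693, 18.35934.
Field: lon ⌊112.75693/20⌋ = 5 → F; lat ⌊18.35934/10⌋ = 1 → B.
Square: lon ⌊12.75693/2⌋ = 6; lat ⌊8.35934/1⌋ = 8.
Subsquare: lon ⌊0.75693/0.0833333⌋ = 9 → j; lat ⌊0.35934/0.0416667⌋ = 8 → i.
Extended square: lon ⌊0.00693/0.00833333⌋ = 0; lat ⌊0.02601/0.00416667⌋ = 6.

FB68ji06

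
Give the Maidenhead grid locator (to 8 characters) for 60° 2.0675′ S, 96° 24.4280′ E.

Offset from 180°W / 90°S: lon 276.40713°, lat 29.96554°.
Field (20°×10°, letters A–R): lon ⌊276.40713/20⌋ = 13 → N; lat ⌊29.96554/10⌋ = 2 → C.
Square (2°×1°, digits 0–9): lon ⌊16.40713/2⌋ = 8; lat ⌊9.96554/1⌋ = 9.
Subsquare (5′×2.5′, letters a–x): lon ⌊0.40713/0.0833333⌋ = 4 → e; lat ⌊0.96554/0.0416667⌋ = 23 → x.
Extended square (30″×15″, digits 0–9): lon ⌊0.07380/0.00833333⌋ = 8; lat ⌊0.00721/0.00416667⌋ = 1.

NC89ex81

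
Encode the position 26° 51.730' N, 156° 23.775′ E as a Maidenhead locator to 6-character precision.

QL86eu

Add 180° to longitude and 90° to latitude: 336.3963, 116.8622.
Field: 336.3963/20 → 16 → Q, 116.8622/10 → 11 → L; chars QL.
Square: 16.3963/2 → 8, 6.8622/1 → 6; chars 86.
Subsquare: 0.3963/0.0833333 → 4 → e, 0.8622/0.0416667 → 20 → u; chars eu.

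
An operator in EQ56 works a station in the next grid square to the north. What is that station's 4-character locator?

Latitude square 6; +1 → 7.
The longitude characters are unchanged.

EQ57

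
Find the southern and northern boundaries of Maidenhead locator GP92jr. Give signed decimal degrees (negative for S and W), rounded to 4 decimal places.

62.7083, 62.7500

Field G=6, P=15: +6·20° lon, +15·10° lat → SW at lon -60°, lat 60°.
Square 9, 2: +9·2° lon, +2·1° lat → SW at lon -42°, lat 62°.
Subsquare j=9, r=17: +9·0.0833333° lon, +17·0.0416667° lat → SW at lon -41.25°, lat 62.7083°.
Cell spans 0.0833333° lon × 0.0416667° lat.
south 62.7083, north 62.7500.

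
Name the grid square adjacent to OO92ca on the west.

Longitude subsquare c = 2; −1 → 1 = b.
The latitude characters are unchanged.

OO92ba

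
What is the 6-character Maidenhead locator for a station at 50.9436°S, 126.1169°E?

Shift to the Maidenhead origin (180°W, 90°S): lon 306.1169, lat 39.0564.
Field (20°×10°, letters A–R): lon ⌊306.1169/20⌋ = 15 → P; lat ⌊39.0564/10⌋ = 3 → D.
Square (2°×1°, digits 0–9): lon ⌊6.1169/2⌋ = 3; lat ⌊9.0564/1⌋ = 9.
Subsquare (5′×2.5′, letters a–x): lon ⌊0.1169/0.0833333⌋ = 1 → b; lat ⌊0.0564/0.0416667⌋ = 1 → b.

PD39bb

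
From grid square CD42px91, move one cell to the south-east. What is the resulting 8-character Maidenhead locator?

CD42qx00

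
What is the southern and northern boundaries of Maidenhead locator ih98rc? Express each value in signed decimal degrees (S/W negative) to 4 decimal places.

-11.9167, -11.8750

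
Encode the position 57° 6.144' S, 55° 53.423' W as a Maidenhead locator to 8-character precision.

Shift to the Maidenhead origin (180°W, 90°S): lon 124.10962, lat 32.89760.
Field: 124.10962/20 → 6 → G, 32.89760/10 → 3 → D; chars GD.
Square: 4.10962/2 → 2, 2.89760/1 → 2; chars 22.
Subsquare: 0.10962/0.0833333 → 1 → b, 0.89760/0.0416667 → 21 → v; chars bv.
Extended square: 0.02628/0.00833333 → 3, 0.02260/0.00416667 → 5; chars 35.

GD22bv35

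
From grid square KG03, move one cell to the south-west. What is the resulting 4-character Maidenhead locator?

JG92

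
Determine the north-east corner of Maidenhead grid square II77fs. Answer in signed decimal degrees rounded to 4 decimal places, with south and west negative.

-2.2083, -5.5000

Field I=8, I=8: +8·20° lon, +8·10° lat → SW at lon -20°, lat -10°.
Square 7, 7: +7·2° lon, +7·1° lat → SW at lon -6°, lat -3°.
Subsquare f=5, s=18: +5·0.0833333° lon, +18·0.0416667° lat → SW at lon -5.58333°, lat -2.25°.
Cell spans 0.0833333° lon × 0.0416667° lat. NE corner is SW corner plus one full cell.
latitude -2.2083, longitude -5.5000.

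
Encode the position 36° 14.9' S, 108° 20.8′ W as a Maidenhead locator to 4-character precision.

Add 180° to longitude and 90° to latitude: 71.65, 53.75.
Field (20°×10°, letters A–R): 71.65/20 → 3 → D, 53.75/10 → 5 → F; chars DF.
Square (2°×1°, digits 0–9): 11.65/2 → 5, 3.75/1 → 3; chars 53.

DF53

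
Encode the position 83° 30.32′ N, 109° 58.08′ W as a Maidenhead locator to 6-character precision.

Shift to the Maidenhead origin (180°W, 90°S): lon 70.0320, lat 173.5053.
Field: 70.0320/20 → 3 → D, 173.5053/10 → 17 → R; chars DR.
Square: 10.0320/2 → 5, 3.5053/1 → 3; chars 53.
Subsquare: 0.0320/0.0833333 → 0 → a, 0.5053/0.0416667 → 12 → m; chars am.

DR53am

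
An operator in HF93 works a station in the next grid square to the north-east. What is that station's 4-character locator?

Longitude square 9; +1 → 10, wraps to 0, carry into field.
Longitude field H = 7; +1 → 8 = I.
Latitude square 3; +1 → 4.

IF04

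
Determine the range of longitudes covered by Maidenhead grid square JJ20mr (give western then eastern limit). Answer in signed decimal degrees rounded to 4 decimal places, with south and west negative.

Field J=9, J=9: +9·20° lon, +9·10° lat → SW at lon 0°, lat 0°.
Square 2, 0: +2·2° lon, +0·1° lat → SW at lon 4°, lat 0°.
Subsquare m=12, r=17: +12·0.0833333° lon, +17·0.0416667° lat → SW at lon 5°, lat 0.708333°.
Cell spans 0.0833333° lon × 0.0416667° lat.
west 5.0000, east 5.0833.

5.0000, 5.0833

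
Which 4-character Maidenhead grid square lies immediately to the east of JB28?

JB38

Longitude square 2; +1 → 3.
The latitude characters are unchanged.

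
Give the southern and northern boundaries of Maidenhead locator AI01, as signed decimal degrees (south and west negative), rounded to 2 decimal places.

-9.00, -8.00

Field A=0, I=8: +0·20° lon, +8·10° lat → SW at lon -180°, lat -10°.
Square 0, 1: +0·2° lon, +1·1° lat → SW at lon -180°, lat -9°.
Cell spans 2° lon × 1° lat.
south -9.00, north -8.00.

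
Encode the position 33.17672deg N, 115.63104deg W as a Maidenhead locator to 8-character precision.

DM23ee42

Offset from 180°W / 90°S: lon 64.36896°, lat 123.17672°.
Field: 64.36896/20 → 3 → D, 123.17672/10 → 12 → M; chars DM.
Square: 4.36896/2 → 2, 3.17672/1 → 3; chars 23.
Subsquare: 0.36896/0.0833333 → 4 → e, 0.17672/0.0416667 → 4 → e; chars ee.
Extended square: 0.03563/0.00833333 → 4, 0.01005/0.00416667 → 2; chars 42.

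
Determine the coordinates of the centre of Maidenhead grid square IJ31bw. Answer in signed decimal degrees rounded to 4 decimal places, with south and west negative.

1.9375, -13.8750

Field I=8, J=9: +8·20° lon, +9·10° lat → SW at lon -20°, lat 0°.
Square 3, 1: +3·2° lon, +1·1° lat → SW at lon -14°, lat 1°.
Subsquare b=1, w=22: +1·0.0833333° lon, +22·0.0416667° lat → SW at lon -13.9167°, lat 1.91667°.
Cell spans 0.0833333° lon × 0.0416667° lat. Centre is SW corner plus half of each.
latitude 1.9375, longitude -13.8750.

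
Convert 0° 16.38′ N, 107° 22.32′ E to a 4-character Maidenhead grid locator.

Offset from 180°W / 90°S: lon 287.37°, lat 90.27°.
Field: 287.37/20 → 14 → O, 90.27/10 → 9 → J; chars OJ.
Square: 7.37/2 → 3, 0.27/1 → 0; chars 30.

OJ30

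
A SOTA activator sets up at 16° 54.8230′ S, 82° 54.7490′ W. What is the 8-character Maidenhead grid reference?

EH83nc00

Offset from 180°W / 90°S: lon 97.08752°, lat 73.08628°.
Field: 97.08752/20 → 4 → E, 73.08628/10 → 7 → H; chars EH.
Square: 17.08752/2 → 8, 3.08628/1 → 3; chars 83.
Subsquare: 1.08752/0.0833333 → 13 → n, 0.08628/0.0416667 → 2 → c; chars nc.
Extended square: 0.00418/0.00833333 → 0, 0.00295/0.00416667 → 0; chars 00.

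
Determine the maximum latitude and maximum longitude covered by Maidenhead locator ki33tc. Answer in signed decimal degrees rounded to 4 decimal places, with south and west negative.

-6.8750, 27.6667

Field K=10, I=8: +10·20° lon, +8·10° lat → SW at lon 20°, lat -10°.
Square 3, 3: +3·2° lon, +3·1° lat → SW at lon 26°, lat -7°.
Subsquare t=19, c=2: +19·0.0833333° lon, +2·0.0416667° lat → SW at lon 27.5833°, lat -6.91667°.
Cell spans 0.0833333° lon × 0.0416667° lat. NE corner is SW corner plus one full cell.
latitude -6.8750, longitude 27.6667.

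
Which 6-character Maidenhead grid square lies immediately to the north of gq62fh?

GQ62fi

Latitude subsquare h = 7; +1 → 8 = i.
The longitude characters are unchanged.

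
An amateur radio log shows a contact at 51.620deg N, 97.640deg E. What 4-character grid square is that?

NO81

Add 180° to longitude and 90° to latitude: 277.64, 141.62.
Field: 277.64/20 → 13 → N, 141.62/10 → 14 → O; chars NO.
Square: 17.64/2 → 8, 1.62/1 → 1; chars 81.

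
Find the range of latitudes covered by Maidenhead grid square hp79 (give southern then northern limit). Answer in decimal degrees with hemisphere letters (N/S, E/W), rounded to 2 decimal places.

69.00° N, 70.00° N

Field H=7, P=15: +7·20° lon, +15·10° lat → SW at lon -40°, lat 60°.
Square 7, 9: +7·2° lon, +9·1° lat → SW at lon -26°, lat 69°.
Cell spans 2° lon × 1° lat.
south 69.00° N, north 70.00° N.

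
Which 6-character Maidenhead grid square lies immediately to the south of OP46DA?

OP45dx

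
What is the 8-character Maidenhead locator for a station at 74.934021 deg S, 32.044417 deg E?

Add 180° to longitude and 90° to latitude: 212.04442, 15.06598.
Field: lon ⌊212.04442/20⌋ = 10 → K; lat ⌊15.06598/10⌋ = 1 → B.
Square: lon ⌊12.04442/2⌋ = 6; lat ⌊5.06598/1⌋ = 5.
Subsquare: lon ⌊0.04442/0.0833333⌋ = 0 → a; lat ⌊0.06598/0.0416667⌋ = 1 → b.
Extended square: lon ⌊0.04442/0.00833333⌋ = 5; lat ⌊0.02431/0.00416667⌋ = 5.

KB65ab55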